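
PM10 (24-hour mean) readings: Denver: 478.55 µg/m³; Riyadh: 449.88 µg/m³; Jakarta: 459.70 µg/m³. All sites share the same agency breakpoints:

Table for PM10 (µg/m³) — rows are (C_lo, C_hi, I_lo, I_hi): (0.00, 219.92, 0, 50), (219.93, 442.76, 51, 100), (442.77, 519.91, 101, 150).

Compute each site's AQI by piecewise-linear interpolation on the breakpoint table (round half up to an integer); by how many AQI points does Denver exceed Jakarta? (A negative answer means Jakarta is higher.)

12

Denver: row 442.77–519.91 (AQI 101–150). (150−101)·(478.55−442.77)/(519.91−442.77) + 101 = 49·35.78/77.14 + 101 ≈ 123.73 → 124.
Riyadh: row 442.77–519.91 (AQI 101–150). (150−101)·(449.88−442.77)/(519.91−442.77) + 101 = 49·7.11/77.14 + 101 ≈ 105.52 → 106.
Jakarta: 459.70 lies in 442.77–519.91, so I_lo=101, I_hi=150, C_lo=442.77, C_hi=519.91.
(150−101)/(519.91−442.77) × (459.70−442.77) + 101 = 49/77.14 × 16.93 + 101 ≈ 111.75 → 112.
AQIs: Denver=124, Riyadh=106, Jakarta=112. Denver (124) − Jakarta (112) = 12.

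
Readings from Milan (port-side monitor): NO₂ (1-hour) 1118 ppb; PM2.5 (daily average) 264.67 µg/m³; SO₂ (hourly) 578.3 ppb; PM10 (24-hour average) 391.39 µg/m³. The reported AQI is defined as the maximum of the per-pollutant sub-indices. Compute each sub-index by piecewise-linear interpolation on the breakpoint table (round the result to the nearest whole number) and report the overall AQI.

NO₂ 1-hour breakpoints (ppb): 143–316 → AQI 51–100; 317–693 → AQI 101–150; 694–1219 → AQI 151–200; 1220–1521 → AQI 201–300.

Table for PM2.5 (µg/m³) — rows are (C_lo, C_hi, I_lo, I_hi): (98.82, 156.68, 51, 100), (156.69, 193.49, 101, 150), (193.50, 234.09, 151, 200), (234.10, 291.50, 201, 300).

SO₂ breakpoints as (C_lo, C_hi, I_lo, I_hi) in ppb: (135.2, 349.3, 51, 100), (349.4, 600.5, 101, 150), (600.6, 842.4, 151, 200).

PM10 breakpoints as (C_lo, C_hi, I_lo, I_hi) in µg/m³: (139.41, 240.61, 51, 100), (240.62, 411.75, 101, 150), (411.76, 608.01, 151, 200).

254

NO₂ 1118: bracket 694–1219 → index 151–200; slope 49/525, offset 424.
AQI = 151 + 49/525·424 ≈ 190.57 ⇒ 191.
PM2.5: 264.67 ∈ [234.10, 291.50] ↔ index [201, 300].
201 + (264.67−234.10)·(300−201)/(291.50−234.10) = 201 + 30.57·99/57.40 ≈ 253.73, so AQI = 254.
SO₂ 578.3: bracket 349.4–600.5 → index 101–150; slope 49/251.1, offset 228.9.
AQI = 101 + 49/251.1·228.9 ≈ 145.67 ⇒ 146.
PM10 391.39: bracket 240.62–411.75 → index 101–150; slope 49/171.13, offset 150.77.
AQI = 101 + 49/171.13·150.77 ≈ 144.17 ⇒ 144.
Sub-indices: NO₂→191, PM2.5→254, SO₂→146, PM10→144. Overall AQI = max = 254; dominant pollutant is PM2.5.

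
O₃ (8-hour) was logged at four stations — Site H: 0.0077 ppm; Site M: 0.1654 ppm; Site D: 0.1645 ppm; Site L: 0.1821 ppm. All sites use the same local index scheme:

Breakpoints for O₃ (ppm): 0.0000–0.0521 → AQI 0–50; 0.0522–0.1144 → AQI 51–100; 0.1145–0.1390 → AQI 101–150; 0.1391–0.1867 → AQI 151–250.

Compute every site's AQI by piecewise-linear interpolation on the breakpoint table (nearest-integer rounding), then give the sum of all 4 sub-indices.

Site H: row 0.0000–0.0521 (AQI 0–50). (50−0)·(0.0077−0.0000)/(0.0521−0.0000) + 0 = 50·0.0077/0.0521 + 0 ≈ 7.39 → 7.
Site M 0.1654: bracket 0.1391–0.1867 → index 151–250; slope 99/0.0476, offset 0.0263.
AQI = 151 + 99/0.0476·0.0263 ≈ 205.70 ⇒ 206.
Site D: row 0.1391–0.1867 (AQI 151–250). (250−151)·(0.1645−0.1391)/(0.1867−0.1391) + 151 = 99·0.0254/0.0476 + 151 ≈ 203.83 → 204.
Site L: row 0.1391–0.1867 (AQI 151–250). (250−151)·(0.1821−0.1391)/(0.1867−0.1391) + 151 = 99·0.0430/0.0476 + 151 ≈ 240.43 → 240.
AQIs: Site H=7, Site M=206, Site D=204, Site L=240. Sum = 7 + 206 + 204 + 240 = 657.

657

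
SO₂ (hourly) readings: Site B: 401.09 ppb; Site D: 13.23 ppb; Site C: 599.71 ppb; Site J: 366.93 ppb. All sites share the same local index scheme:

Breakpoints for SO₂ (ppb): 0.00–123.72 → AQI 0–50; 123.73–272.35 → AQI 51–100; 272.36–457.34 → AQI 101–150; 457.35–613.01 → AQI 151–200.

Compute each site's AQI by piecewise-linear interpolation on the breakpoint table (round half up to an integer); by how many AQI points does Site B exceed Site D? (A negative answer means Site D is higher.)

Site B: row 272.36–457.34 (AQI 101–150). (150−101)·(401.09−272.36)/(457.34−272.36) + 101 = 49·128.73/184.98 + 101 ≈ 135.10 → 135.
Site D: row 0.00–123.72 (AQI 0–50). (50−0)·(13.23−0.00)/(123.72−0.00) + 0 = 50·13.23/123.72 + 0 ≈ 5.35 → 5.
Site C 599.71: bracket 457.35–613.01 → index 151–200; slope 49/155.66, offset 142.36.
AQI = 151 + 49/155.66·142.36 ≈ 195.81 ⇒ 196.
Site J: 366.93 ∈ [272.36, 457.34] ↔ index [101, 150].
101 + (366.93−272.36)·(150−101)/(457.34−272.36) = 101 + 94.57·49/184.98 ≈ 126.05, so AQI = 126.
AQIs: Site B=135, Site D=5, Site C=196, Site J=126. Site B (135) − Site D (5) = 130.

130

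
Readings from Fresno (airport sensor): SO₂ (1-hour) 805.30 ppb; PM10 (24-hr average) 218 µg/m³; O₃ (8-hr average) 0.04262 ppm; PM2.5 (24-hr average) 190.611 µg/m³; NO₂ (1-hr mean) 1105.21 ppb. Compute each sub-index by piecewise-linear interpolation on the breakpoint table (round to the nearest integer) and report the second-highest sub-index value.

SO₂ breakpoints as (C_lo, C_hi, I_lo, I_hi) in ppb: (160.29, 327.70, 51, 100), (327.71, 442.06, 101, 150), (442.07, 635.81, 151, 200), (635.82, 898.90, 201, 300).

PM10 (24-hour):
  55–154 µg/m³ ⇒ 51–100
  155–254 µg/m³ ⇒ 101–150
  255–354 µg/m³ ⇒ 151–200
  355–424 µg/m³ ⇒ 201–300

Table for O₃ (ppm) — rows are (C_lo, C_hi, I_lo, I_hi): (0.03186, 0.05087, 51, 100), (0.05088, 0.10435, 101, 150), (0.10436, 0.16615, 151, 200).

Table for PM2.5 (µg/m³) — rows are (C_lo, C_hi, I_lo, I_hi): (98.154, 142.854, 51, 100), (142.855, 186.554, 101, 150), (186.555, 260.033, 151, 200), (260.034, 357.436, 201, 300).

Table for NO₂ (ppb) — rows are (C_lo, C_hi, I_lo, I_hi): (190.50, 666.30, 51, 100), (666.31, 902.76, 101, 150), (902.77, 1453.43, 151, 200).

169

SO₂: 805.30 ∈ [635.82, 898.90] ↔ index [201, 300].
201 + (805.30−635.82)·(300−201)/(898.90−635.82) = 201 + 169.48·99/263.08 ≈ 264.78, so AQI = 265.
PM10: 218 ∈ [155, 254] ↔ index [101, 150].
101 + (218−155)·(150−101)/(254−155) = 101 + 63·49/99 ≈ 132.18, so AQI = 132.
O₃: 0.04262 ∈ [0.03186, 0.05087] ↔ index [51, 100].
51 + (0.04262−0.03186)·(100−51)/(0.05087−0.03186) = 51 + 0.01076·49/0.01901 ≈ 78.73, so AQI = 79.
PM2.5: 190.611 lies in 186.555–260.033, so I_lo=151, I_hi=200, C_lo=186.555, C_hi=260.033.
(200−151)/(260.033−186.555) × (190.611−186.555) + 151 = 49/73.478 × 4.056 + 151 ≈ 153.70 → 154.
NO₂: 1105.21 ∈ [902.77, 1453.43] ↔ index [151, 200].
151 + (1105.21−902.77)·(200−151)/(1453.43−902.77) = 151 + 202.44·49/550.66 ≈ 169.01, so AQI = 169.
Sub-indices: SO₂→265, PM10→132, O₃→79, PM2.5→154, NO₂→169. Ranked high→low: 265, 169, 154, 132, 79. Second-highest sub-index = 169.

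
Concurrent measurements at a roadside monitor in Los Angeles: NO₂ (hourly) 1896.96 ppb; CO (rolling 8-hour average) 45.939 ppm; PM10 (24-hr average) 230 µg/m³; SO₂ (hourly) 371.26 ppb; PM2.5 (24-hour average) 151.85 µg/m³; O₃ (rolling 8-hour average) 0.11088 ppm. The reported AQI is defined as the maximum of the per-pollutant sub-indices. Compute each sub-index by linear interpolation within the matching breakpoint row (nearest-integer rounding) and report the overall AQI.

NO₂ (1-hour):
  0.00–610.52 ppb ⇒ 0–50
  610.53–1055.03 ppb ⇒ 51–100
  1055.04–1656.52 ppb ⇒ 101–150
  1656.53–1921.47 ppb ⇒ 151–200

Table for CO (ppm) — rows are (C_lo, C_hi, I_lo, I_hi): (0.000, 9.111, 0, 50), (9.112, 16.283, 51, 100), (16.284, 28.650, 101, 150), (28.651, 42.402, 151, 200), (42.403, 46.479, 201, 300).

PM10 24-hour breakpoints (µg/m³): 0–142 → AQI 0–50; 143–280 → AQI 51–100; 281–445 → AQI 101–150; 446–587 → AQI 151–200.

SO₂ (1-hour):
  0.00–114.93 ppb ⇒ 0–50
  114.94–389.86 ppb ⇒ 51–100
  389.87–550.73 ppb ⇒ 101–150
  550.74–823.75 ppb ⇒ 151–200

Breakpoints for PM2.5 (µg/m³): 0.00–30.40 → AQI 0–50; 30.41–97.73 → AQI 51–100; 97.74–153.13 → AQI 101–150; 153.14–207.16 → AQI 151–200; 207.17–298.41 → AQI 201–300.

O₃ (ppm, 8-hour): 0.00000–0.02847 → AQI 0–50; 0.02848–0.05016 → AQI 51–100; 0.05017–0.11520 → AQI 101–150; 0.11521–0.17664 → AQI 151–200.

NO₂: row 1656.53–1921.47 (AQI 151–200). (200−151)·(1896.96−1656.53)/(1921.47−1656.53) + 151 = 49·240.43/264.94 + 151 ≈ 195.47 → 195.
CO 45.939: bracket 42.403–46.479 → index 201–300; slope 99/4.076, offset 3.536.
AQI = 201 + 99/4.076·3.536 ≈ 286.88 ⇒ 287.
PM10: row 143–280 (AQI 51–100). (100−51)·(230−143)/(280−143) + 51 = 49·87/137 + 51 ≈ 82.12 → 82.
SO₂: row 114.94–389.86 (AQI 51–100). (100−51)·(371.26−114.94)/(389.86−114.94) + 51 = 49·256.32/274.92 + 51 ≈ 96.68 → 97.
PM2.5: row 97.74–153.13 (AQI 101–150). (150−101)·(151.85−97.74)/(153.13−97.74) + 101 = 49·54.11/55.39 + 101 ≈ 148.87 → 149.
O₃: row 0.05017–0.11520 (AQI 101–150). (150−101)·(0.11088−0.05017)/(0.11520−0.05017) + 101 = 49·0.06071/0.06503 + 101 ≈ 146.74 → 147.
Sub-indices: NO₂→195, CO→287, PM10→82, SO₂→97, PM2.5→149, O₃→147. Overall AQI = max = 287; dominant pollutant is CO.
AQI 287: Very Unhealthy.

287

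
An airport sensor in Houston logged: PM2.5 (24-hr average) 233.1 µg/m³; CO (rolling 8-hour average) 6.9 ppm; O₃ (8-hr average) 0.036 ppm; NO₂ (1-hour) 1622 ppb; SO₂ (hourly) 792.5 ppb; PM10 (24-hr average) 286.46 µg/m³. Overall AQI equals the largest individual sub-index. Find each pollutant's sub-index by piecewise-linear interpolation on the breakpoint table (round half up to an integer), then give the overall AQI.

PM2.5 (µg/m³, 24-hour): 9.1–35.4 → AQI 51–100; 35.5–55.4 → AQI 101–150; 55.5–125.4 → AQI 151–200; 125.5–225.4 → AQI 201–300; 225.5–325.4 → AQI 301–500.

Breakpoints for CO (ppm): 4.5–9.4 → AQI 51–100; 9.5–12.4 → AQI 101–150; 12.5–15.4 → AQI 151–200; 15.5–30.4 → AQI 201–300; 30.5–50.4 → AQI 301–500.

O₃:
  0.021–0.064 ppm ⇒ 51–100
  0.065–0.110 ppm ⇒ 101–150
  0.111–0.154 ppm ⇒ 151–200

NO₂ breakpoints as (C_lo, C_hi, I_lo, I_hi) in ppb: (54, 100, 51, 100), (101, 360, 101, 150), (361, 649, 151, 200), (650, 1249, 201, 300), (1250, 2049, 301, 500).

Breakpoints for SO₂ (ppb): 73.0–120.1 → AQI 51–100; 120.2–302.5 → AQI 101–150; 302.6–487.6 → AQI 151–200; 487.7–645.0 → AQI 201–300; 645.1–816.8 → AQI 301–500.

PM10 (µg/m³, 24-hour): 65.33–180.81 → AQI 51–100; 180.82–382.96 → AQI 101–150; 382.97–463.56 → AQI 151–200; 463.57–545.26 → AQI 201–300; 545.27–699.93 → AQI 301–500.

PM2.5: row 225.5–325.4 (AQI 301–500). (500−301)·(233.1−225.5)/(325.4−225.5) + 301 = 199·7.6/99.9 + 301 ≈ 316.14 → 316.
CO: 6.9 ∈ [4.5, 9.4] ↔ index [51, 100].
51 + (6.9−4.5)·(100−51)/(9.4−4.5) = 51 + 2.4·49/4.9 ≈ 75.00, so AQI = 75.
O₃: 0.036 lies in 0.021–0.064, so I_lo=51, I_hi=100, C_lo=0.021, C_hi=0.064.
(100−51)/(0.064−0.021) × (0.036−0.021) + 51 = 49/0.043 × 0.015 + 51 ≈ 68.09 → 68.
NO₂: 1622 ∈ [1250, 2049] ↔ index [301, 500].
301 + (1622−1250)·(500−301)/(2049−1250) = 301 + 372·199/799 ≈ 393.65, so AQI = 394.
SO₂ 792.5: bracket 645.1–816.8 → index 301–500; slope 199/171.7, offset 147.4.
AQI = 301 + 199/171.7·147.4 ≈ 471.84 ⇒ 472.
PM10: row 180.82–382.96 (AQI 101–150). (150−101)·(286.46−180.82)/(382.96−180.82) + 101 = 49·105.64/202.14 + 101 ≈ 126.61 → 127.
Sub-indices: PM2.5→316, CO→75, O₃→68, NO₂→394, SO₂→472, PM10→127. Overall AQI = max = 472; dominant pollutant is SO₂.
AQI 472: Hazardous.

472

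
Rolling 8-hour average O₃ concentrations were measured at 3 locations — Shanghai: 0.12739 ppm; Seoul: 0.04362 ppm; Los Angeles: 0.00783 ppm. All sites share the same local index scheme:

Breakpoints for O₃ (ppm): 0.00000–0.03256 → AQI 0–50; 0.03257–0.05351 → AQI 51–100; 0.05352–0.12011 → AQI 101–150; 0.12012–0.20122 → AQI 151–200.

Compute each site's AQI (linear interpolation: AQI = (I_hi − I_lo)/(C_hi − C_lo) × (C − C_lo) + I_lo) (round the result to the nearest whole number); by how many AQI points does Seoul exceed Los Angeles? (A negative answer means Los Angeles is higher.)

Shanghai: row 0.12012–0.20122 (AQI 151–200). (200−151)·(0.12739−0.12012)/(0.20122−0.12012) + 151 = 49·0.00727/0.08110 + 151 ≈ 155.39 → 155.
Seoul: 0.04362 lies in 0.03257–0.05351, so I_lo=51, I_hi=100, C_lo=0.03257, C_hi=0.05351.
(100−51)/(0.05351−0.03257) × (0.04362−0.03257) + 51 = 49/0.02094 × 0.01105 + 51 ≈ 76.86 → 77.
Los Angeles: 0.00783 ∈ [0.00000, 0.03256] ↔ index [0, 50].
0 + (0.00783−0.00000)·(50−0)/(0.03256−0.00000) = 0 + 0.00783·50/0.03256 ≈ 12.02, so AQI = 12.
AQIs: Shanghai=155, Seoul=77, Los Angeles=12. Seoul (77) − Los Angeles (12) = 65.

65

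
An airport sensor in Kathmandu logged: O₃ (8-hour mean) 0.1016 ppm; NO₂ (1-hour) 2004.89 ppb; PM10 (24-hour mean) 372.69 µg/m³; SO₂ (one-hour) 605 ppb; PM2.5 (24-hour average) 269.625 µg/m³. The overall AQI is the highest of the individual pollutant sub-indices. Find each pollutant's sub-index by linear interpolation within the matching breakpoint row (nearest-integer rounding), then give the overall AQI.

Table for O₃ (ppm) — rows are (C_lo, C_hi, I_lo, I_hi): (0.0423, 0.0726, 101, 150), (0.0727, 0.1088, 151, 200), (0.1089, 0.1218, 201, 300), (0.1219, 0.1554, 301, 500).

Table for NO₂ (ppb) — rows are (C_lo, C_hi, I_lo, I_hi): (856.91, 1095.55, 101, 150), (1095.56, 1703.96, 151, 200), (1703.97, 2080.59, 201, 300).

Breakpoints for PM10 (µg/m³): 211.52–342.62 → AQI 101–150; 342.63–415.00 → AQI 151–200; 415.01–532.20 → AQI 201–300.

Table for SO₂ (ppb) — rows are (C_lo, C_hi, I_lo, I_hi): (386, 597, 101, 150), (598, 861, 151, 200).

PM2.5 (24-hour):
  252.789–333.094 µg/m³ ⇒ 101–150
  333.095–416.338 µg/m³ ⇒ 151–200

O₃: 0.1016 ∈ [0.0727, 0.1088] ↔ index [151, 200].
151 + (0.1016−0.0727)·(200−151)/(0.1088−0.0727) = 151 + 0.0289·49/0.0361 ≈ 190.23, so AQI = 190.
NO₂ 2004.89: bracket 1703.97–2080.59 → index 201–300; slope 99/376.62, offset 300.92.
AQI = 201 + 99/376.62·300.92 ≈ 280.10 ⇒ 280.
PM10: row 342.63–415.00 (AQI 151–200). (200−151)·(372.69−342.63)/(415.00−342.63) + 151 = 49·30.06/72.37 + 151 ≈ 171.35 → 171.
SO₂: 605 lies in 598–861, so I_lo=151, I_hi=200, C_lo=598, C_hi=861.
(200−151)/(861−598) × (605−598) + 151 = 49/263 × 7 + 151 ≈ 152.30 → 152.
PM2.5: row 252.789–333.094 (AQI 101–150). (150−101)·(269.625−252.789)/(333.094−252.789) + 101 = 49·16.836/80.305 + 101 ≈ 111.27 → 111.
Sub-indices: O₃→190, NO₂→280, PM10→171, SO₂→152, PM2.5→111. Overall AQI = max = 280; dominant pollutant is NO₂.
AQI 280: Very Unhealthy.

280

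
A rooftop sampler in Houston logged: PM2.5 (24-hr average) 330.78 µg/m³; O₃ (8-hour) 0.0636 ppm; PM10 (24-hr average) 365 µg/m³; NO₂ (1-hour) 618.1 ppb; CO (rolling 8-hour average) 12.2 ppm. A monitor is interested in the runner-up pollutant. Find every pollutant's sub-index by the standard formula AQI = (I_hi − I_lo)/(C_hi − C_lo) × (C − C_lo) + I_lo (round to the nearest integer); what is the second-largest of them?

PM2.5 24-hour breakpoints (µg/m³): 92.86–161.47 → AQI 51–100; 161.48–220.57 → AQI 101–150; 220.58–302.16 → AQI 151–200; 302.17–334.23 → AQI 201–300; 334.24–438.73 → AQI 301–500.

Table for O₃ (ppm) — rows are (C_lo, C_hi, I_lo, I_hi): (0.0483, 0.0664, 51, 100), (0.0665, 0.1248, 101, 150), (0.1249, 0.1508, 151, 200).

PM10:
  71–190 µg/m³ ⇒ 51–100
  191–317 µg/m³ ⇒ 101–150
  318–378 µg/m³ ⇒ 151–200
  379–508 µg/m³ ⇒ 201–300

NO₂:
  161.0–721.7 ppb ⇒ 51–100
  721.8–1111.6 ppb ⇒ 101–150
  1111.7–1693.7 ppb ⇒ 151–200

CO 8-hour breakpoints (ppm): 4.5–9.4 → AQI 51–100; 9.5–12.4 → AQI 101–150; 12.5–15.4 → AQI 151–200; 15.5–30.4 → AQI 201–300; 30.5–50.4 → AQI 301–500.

189

PM2.5: 330.78 lies in 302.17–334.23, so I_lo=201, I_hi=300, C_lo=302.17, C_hi=334.23.
(300−201)/(334.23−302.17) × (330.78−302.17) + 201 = 99/32.06 × 28.61 + 201 ≈ 289.35 → 289.
O₃: row 0.0483–0.0664 (AQI 51–100). (100−51)·(0.0636−0.0483)/(0.0664−0.0483) + 51 = 49·0.0153/0.0181 + 51 ≈ 92.42 → 92.
PM10: 365 lies in 318–378, so I_lo=151, I_hi=200, C_lo=318, C_hi=378.
(200−151)/(378−318) × (365−318) + 151 = 49/60 × 47 + 151 ≈ 189.38 → 189.
NO₂: 618.1 lies in 161.0–721.7, so I_lo=51, I_hi=100, C_lo=161.0, C_hi=721.7.
(100−51)/(721.7−161.0) × (618.1−161.0) + 51 = 49/560.7 × 457.1 + 51 ≈ 90.95 → 91.
CO 12.2: bracket 9.5–12.4 → index 101–150; slope 49/2.9, offset 2.7.
AQI = 101 + 49/2.9·2.7 ≈ 146.62 ⇒ 147.
Sub-indices: PM2.5→289, O₃→92, PM10→189, NO₂→91, CO→147. Ranked high→low: 289, 189, 147, 92, 91. Second-highest sub-index = 189.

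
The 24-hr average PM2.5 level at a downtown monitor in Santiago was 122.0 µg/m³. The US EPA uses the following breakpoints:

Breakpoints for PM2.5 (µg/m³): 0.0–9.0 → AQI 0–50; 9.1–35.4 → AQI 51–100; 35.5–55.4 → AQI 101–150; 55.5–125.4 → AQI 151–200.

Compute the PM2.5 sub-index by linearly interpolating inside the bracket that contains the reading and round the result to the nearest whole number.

198

PM2.5: row 55.5–125.4 (AQI 151–200). (200−151)·(122.0−55.5)/(125.4−55.5) + 151 = 49·66.5/69.9 + 151 ≈ 197.62 → 198.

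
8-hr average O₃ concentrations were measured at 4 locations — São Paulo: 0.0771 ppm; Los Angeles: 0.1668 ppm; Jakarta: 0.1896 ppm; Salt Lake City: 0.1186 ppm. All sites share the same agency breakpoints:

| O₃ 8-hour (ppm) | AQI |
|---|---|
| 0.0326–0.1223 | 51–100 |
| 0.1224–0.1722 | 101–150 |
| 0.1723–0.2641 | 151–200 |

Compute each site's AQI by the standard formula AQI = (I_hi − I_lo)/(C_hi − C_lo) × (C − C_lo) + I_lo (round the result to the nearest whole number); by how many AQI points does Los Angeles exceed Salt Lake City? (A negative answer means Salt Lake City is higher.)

São Paulo: row 0.0326–0.1223 (AQI 51–100). (100−51)·(0.0771−0.0326)/(0.1223−0.0326) + 51 = 49·0.0445/0.0897 + 51 ≈ 75.31 → 75.
Los Angeles: 0.1668 lies in 0.1224–0.1722, so I_lo=101, I_hi=150, C_lo=0.1224, C_hi=0.1722.
(150−101)/(0.1722−0.1224) × (0.1668−0.1224) + 101 = 49/0.0498 × 0.0444 + 101 ≈ 144.69 → 145.
Jakarta 0.1896: bracket 0.1723–0.2641 → index 151–200; slope 49/0.0918, offset 0.0173.
AQI = 151 + 49/0.0918·0.0173 ≈ 160.23 ⇒ 160.
Salt Lake City: row 0.0326–0.1223 (AQI 51–100). (100−51)·(0.1186−0.0326)/(0.1223−0.0326) + 51 = 49·0.0860/0.0897 + 51 ≈ 97.98 → 98.
AQIs: São Paulo=75, Los Angeles=145, Jakarta=160, Salt Lake City=98. Los Angeles (145) − Salt Lake City (98) = 47.

47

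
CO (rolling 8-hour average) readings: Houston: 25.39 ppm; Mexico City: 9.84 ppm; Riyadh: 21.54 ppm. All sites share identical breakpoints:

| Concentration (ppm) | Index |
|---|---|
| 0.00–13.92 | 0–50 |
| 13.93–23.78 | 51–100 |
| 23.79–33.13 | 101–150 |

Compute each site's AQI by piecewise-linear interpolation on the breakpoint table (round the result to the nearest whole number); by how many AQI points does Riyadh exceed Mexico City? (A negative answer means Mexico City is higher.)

Houston: 25.39 lies in 23.79–33.13, so I_lo=101, I_hi=150, C_lo=23.79, C_hi=33.13.
(150−101)/(33.13−23.79) × (25.39−23.79) + 101 = 49/9.34 × 1.60 + 101 ≈ 109.39 → 109.
Mexico City: row 0.00–13.92 (AQI 0–50). (50−0)·(9.84−0.00)/(13.92−0.00) + 0 = 50·9.84/13.92 + 0 ≈ 35.34 → 35.
Riyadh: 21.54 lies in 13.93–23.78, so I_lo=51, I_hi=100, C_lo=13.93, C_hi=23.78.
(100−51)/(23.78−13.93) × (21.54−13.93) + 51 = 49/9.85 × 7.61 + 51 ≈ 88.86 → 89.
AQIs: Houston=109, Mexico City=35, Riyadh=89. Riyadh (89) − Mexico City (35) = 54.

54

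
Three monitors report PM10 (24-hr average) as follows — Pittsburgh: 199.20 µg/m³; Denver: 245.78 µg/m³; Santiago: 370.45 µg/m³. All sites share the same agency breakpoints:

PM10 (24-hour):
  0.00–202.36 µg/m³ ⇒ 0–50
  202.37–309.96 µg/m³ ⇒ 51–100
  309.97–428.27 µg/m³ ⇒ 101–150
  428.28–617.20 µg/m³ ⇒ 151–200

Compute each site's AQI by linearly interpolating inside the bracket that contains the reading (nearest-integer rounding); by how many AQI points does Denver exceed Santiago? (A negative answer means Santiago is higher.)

Pittsburgh 199.20: bracket 0.00–202.36 → index 0–50; slope 50/202.36, offset 199.20.
AQI = 0 + 50/202.36·199.20 ≈ 49.22 ⇒ 49.
Denver: 245.78 ∈ [202.37, 309.96] ↔ index [51, 100].
51 + (245.78−202.37)·(100−51)/(309.96−202.37) = 51 + 43.41·49/107.59 ≈ 70.77, so AQI = 71.
Santiago: 370.45 ∈ [309.97, 428.27] ↔ index [101, 150].
101 + (370.45−309.97)·(150−101)/(428.27−309.97) = 101 + 60.48·49/118.30 ≈ 126.05, so AQI = 126.
AQIs: Pittsburgh=49, Denver=71, Santiago=126. Denver (71) − Santiago (126) = -55.

-55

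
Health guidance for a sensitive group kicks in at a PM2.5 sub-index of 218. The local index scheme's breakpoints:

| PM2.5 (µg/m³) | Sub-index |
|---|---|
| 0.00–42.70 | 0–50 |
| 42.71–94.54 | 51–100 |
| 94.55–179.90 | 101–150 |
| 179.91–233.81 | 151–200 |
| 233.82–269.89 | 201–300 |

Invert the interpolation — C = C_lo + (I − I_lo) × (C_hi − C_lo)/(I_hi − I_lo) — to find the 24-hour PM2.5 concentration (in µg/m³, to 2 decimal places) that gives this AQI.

AQI 218 lies in the 201–300 band, which corresponds to 233.82–269.89 µg/m³.
C = 233.82 + (218−201)×(269.89−233.82)/(300−201) = 233.82 + 17×36.07/99 ≈ 240.0138 µg/m³ → 240.01 µg/m³ to 2 dp.

240.01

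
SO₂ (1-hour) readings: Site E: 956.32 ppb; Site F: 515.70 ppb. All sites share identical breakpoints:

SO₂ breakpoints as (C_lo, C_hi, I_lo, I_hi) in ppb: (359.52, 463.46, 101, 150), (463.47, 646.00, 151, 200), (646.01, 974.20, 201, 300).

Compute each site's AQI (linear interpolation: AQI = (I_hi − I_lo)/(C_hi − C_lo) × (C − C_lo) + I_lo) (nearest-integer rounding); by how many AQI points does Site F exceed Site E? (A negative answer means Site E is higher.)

Site E 956.32: bracket 646.01–974.20 → index 201–300; slope 99/328.19, offset 310.31.
AQI = 201 + 99/328.19·310.31 ≈ 294.61 ⇒ 295.
Site F: row 463.47–646.00 (AQI 151–200). (200−151)·(515.70−463.47)/(646.00−463.47) + 151 = 49·52.23/182.53 + 151 ≈ 165.02 → 165.
AQIs: Site E=295, Site F=165. Site F (165) − Site E (295) = -130.

-130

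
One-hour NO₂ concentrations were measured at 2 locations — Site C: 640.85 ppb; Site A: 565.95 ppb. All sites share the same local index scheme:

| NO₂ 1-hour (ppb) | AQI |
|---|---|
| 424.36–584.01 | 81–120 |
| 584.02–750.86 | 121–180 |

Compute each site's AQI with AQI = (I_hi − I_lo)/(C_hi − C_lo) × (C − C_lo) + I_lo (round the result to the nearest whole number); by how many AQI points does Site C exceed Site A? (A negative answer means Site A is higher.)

25

Site C 640.85: bracket 584.02–750.86 → index 121–180; slope 59/166.84, offset 56.83.
AQI = 121 + 59/166.84·56.83 ≈ 141.10 ⇒ 141.
Site A: 565.95 lies in 424.36–584.01, so I_lo=81, I_hi=120, C_lo=424.36, C_hi=584.01.
(120−81)/(584.01−424.36) × (565.95−424.36) + 81 = 39/159.65 × 141.59 + 81 ≈ 115.59 → 116.
AQIs: Site C=141, Site A=116. Site C (141) − Site A (116) = 25.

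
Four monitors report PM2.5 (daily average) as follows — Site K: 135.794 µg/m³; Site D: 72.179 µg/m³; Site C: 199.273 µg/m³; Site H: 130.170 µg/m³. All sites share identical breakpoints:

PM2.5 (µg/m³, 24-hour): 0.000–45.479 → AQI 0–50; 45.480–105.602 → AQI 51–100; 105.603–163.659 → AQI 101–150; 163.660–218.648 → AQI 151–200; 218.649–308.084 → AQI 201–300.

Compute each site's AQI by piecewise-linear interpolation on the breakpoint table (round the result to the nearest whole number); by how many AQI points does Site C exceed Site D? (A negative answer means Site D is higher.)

110

Site K: 135.794 ∈ [105.603, 163.659] ↔ index [101, 150].
101 + (135.794−105.603)·(150−101)/(163.659−105.603) = 101 + 30.191·49/58.056 ≈ 126.48, so AQI = 126.
Site D: 72.179 lies in 45.480–105.602, so I_lo=51, I_hi=100, C_lo=45.480, C_hi=105.602.
(100−51)/(105.602−45.480) × (72.179−45.480) + 51 = 49/60.122 × 26.699 + 51 ≈ 72.76 → 73.
Site C 199.273: bracket 163.660–218.648 → index 151–200; slope 49/54.988, offset 35.613.
AQI = 151 + 49/54.988·35.613 ≈ 182.73 ⇒ 183.
Site H: 130.170 ∈ [105.603, 163.659] ↔ index [101, 150].
101 + (130.170−105.603)·(150−101)/(163.659−105.603) = 101 + 24.567·49/58.056 ≈ 121.73, so AQI = 122.
AQIs: Site K=126, Site D=73, Site C=183, Site H=122. Site C (183) − Site D (73) = 110.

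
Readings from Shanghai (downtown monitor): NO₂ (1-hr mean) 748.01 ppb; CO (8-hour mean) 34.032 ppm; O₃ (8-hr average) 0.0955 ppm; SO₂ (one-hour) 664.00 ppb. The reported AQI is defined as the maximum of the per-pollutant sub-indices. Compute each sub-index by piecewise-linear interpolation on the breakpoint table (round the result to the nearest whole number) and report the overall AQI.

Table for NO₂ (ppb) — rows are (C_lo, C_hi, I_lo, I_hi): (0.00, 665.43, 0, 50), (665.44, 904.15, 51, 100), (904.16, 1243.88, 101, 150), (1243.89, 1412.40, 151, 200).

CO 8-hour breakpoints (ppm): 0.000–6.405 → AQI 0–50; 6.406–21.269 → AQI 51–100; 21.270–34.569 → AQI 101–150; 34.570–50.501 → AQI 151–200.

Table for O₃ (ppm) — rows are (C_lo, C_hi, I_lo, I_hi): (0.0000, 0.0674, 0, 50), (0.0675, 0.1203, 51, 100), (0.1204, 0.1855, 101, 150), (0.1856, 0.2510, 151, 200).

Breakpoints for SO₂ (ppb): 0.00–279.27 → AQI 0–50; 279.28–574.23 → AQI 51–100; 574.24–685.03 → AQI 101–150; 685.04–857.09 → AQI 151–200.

148

NO₂: row 665.44–904.15 (AQI 51–100). (100−51)·(748.01−665.44)/(904.15−665.44) + 51 = 49·82.57/238.71 + 51 ≈ 67.95 → 68.
CO: 34.032 lies in 21.270–34.569, so I_lo=101, I_hi=150, C_lo=21.270, C_hi=34.569.
(150−101)/(34.569−21.270) × (34.032−21.270) + 101 = 49/13.299 × 12.762 + 101 ≈ 148.02 → 148.
O₃: row 0.0675–0.1203 (AQI 51–100). (100−51)·(0.0955−0.0675)/(0.1203−0.0675) + 51 = 49·0.0280/0.0528 + 51 ≈ 76.98 → 77.
SO₂: 664.00 lies in 574.24–685.03, so I_lo=101, I_hi=150, C_lo=574.24, C_hi=685.03.
(150−101)/(685.03−574.24) × (664.00−574.24) + 101 = 49/110.79 × 89.76 + 101 ≈ 140.70 → 141.
Sub-indices: NO₂→68, CO→148, O₃→77, SO₂→141. Overall AQI = max = 148; dominant pollutant is CO.
AQI 148: Unhealthy for Sensitive Groups.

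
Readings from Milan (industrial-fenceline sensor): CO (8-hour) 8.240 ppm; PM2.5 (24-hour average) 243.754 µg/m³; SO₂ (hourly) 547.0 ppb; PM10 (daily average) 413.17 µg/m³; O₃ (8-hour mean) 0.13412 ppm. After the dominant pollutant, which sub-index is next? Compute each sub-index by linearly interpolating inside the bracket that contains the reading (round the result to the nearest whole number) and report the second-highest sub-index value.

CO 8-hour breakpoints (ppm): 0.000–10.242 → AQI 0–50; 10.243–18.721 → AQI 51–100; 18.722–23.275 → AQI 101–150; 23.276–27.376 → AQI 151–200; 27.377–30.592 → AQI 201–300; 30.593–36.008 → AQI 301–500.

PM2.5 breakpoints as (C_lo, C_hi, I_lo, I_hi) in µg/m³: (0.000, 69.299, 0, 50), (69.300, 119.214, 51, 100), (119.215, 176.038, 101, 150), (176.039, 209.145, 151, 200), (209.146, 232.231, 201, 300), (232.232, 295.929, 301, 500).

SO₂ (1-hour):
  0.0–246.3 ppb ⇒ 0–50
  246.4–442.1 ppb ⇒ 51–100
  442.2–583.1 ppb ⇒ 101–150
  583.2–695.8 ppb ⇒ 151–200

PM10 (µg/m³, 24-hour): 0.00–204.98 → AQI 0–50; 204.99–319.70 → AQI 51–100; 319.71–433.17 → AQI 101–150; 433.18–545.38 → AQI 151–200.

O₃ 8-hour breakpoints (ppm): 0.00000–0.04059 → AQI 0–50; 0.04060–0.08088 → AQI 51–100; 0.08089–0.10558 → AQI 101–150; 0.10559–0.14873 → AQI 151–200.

CO: row 0.000–10.242 (AQI 0–50). (50−0)·(8.240−0.000)/(10.242−0.000) + 0 = 50·8.240/10.242 + 0 ≈ 40.23 → 40.
PM2.5: 243.754 lies in 232.232–295.929, so I_lo=301, I_hi=500, C_lo=232.232, C_hi=295.929.
(500−301)/(295.929−232.232) × (243.754−232.232) + 301 = 199/63.697 × 11.522 + 301 ≈ 337.00 → 337.
SO₂: 547.0 ∈ [442.2, 583.1] ↔ index [101, 150].
101 + (547.0−442.2)·(150−101)/(583.1−442.2) = 101 + 104.8·49/140.9 ≈ 137.45, so AQI = 137.
PM10: row 319.71–433.17 (AQI 101–150). (150−101)·(413.17−319.71)/(433.17−319.71) + 101 = 49·93.46/113.46 + 101 ≈ 141.36 → 141.
O₃ 0.13412: bracket 0.10559–0.14873 → index 151–200; slope 49/0.04314, offset 0.02853.
AQI = 151 + 49/0.04314·0.02853 ≈ 183.41 ⇒ 183.
Sub-indices: CO→40, PM2.5→337, SO₂→137, PM10→141, O₃→183. Ranked high→low: 337, 183, 141, 137, 40. Second-highest sub-index = 183.

183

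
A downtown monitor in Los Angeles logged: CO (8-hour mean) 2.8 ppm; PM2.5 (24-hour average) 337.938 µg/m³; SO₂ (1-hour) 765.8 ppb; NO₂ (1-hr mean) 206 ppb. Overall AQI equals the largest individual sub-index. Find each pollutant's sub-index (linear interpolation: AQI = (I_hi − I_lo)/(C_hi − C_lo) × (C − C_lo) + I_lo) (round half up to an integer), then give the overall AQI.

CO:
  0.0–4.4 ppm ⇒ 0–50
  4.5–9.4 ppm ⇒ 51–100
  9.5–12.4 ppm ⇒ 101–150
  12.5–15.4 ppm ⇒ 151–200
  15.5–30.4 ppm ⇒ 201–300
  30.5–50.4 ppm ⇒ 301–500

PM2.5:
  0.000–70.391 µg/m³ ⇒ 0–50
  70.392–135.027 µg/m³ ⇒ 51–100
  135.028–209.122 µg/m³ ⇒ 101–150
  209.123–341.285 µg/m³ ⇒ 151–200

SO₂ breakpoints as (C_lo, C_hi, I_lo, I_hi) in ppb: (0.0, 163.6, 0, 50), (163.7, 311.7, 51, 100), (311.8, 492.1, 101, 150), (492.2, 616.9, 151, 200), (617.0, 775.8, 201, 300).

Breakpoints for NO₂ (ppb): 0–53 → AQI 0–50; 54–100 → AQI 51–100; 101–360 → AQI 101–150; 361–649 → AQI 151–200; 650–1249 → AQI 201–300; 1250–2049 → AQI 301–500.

CO 2.8: bracket 0.0–4.4 → index 0–50; slope 50/4.4, offset 2.8.
AQI = 0 + 50/4.4·2.8 ≈ 31.82 ⇒ 32.
PM2.5 337.938: bracket 209.123–341.285 → index 151–200; slope 49/132.162, offset 128.815.
AQI = 151 + 49/132.162·128.815 ≈ 198.76 ⇒ 199.
SO₂ 765.8: bracket 617.0–775.8 → index 201–300; slope 99/158.8, offset 148.8.
AQI = 201 + 99/158.8·148.8 ≈ 293.77 ⇒ 294.
NO₂: 206 ∈ [101, 360] ↔ index [101, 150].
101 + (206−101)·(150−101)/(360−101) = 101 + 105·49/259 ≈ 120.86, so AQI = 121.
Sub-indices: CO→32, PM2.5→199, SO₂→294, NO₂→121. Overall AQI = max = 294; dominant pollutant is SO₂.

294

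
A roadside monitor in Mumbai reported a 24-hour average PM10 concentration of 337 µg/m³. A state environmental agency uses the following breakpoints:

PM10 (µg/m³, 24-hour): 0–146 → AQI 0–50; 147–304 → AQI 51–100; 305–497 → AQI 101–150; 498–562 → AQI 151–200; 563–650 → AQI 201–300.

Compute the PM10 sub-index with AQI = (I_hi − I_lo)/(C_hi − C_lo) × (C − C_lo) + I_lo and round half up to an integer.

PM10: row 305–497 (AQI 101–150). (150−101)·(337−305)/(497−305) + 101 = 49·32/192 + 101 ≈ 109.17 → 109.

109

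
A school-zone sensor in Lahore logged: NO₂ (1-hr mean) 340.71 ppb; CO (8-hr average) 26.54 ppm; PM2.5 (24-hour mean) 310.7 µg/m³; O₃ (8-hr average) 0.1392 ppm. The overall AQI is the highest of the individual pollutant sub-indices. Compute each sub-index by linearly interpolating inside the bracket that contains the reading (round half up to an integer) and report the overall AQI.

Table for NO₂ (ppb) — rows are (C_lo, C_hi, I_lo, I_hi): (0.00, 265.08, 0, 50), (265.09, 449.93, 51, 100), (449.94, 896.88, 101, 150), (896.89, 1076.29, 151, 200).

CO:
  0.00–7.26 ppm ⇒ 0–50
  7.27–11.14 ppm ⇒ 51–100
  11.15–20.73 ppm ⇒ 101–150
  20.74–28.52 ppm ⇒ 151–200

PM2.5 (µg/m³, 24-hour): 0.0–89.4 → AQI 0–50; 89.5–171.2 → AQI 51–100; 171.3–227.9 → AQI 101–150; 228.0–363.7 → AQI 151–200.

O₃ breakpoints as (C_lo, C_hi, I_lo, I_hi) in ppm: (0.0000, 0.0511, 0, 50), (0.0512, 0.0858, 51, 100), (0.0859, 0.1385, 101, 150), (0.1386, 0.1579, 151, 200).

188

NO₂: 340.71 lies in 265.09–449.93, so I_lo=51, I_hi=100, C_lo=265.09, C_hi=449.93.
(100−51)/(449.93−265.09) × (340.71−265.09) + 51 = 49/184.84 × 75.62 + 51 ≈ 71.05 → 71.
CO: row 20.74–28.52 (AQI 151–200). (200−151)·(26.54−20.74)/(28.52−20.74) + 151 = 49·5.80/7.78 + 151 ≈ 187.53 → 188.
PM2.5: 310.7 ∈ [228.0, 363.7] ↔ index [151, 200].
151 + (310.7−228.0)·(200−151)/(363.7−228.0) = 151 + 82.7·49/135.7 ≈ 180.86, so AQI = 181.
O₃ 0.1392: bracket 0.1386–0.1579 → index 151–200; slope 49/0.0193, offset 0.0006.
AQI = 151 + 49/0.0193·0.0006 ≈ 152.52 ⇒ 153.
Sub-indices: NO₂→71, CO→188, PM2.5→181, O₃→153. Overall AQI = max = 188; dominant pollutant is CO.
AQI 188: Unhealthy.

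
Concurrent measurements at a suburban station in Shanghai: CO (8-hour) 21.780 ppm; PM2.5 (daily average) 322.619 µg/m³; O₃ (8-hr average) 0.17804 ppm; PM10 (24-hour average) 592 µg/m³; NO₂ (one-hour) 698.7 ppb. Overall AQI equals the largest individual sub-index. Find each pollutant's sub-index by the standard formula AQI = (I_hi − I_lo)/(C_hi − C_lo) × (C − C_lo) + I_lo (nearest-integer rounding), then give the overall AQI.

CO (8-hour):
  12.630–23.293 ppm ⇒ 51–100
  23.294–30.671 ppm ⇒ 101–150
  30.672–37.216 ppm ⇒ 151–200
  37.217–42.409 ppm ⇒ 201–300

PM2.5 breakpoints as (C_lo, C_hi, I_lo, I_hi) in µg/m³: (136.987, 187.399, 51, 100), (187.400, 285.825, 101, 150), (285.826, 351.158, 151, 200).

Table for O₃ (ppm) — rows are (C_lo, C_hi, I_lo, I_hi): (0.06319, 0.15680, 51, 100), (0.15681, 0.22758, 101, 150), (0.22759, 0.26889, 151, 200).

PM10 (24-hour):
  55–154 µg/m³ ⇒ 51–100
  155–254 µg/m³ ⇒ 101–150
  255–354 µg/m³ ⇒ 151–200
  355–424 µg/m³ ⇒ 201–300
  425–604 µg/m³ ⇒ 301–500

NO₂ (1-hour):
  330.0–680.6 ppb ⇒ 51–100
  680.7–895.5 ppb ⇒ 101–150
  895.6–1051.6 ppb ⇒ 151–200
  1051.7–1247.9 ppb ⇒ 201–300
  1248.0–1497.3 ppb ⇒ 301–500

487

CO: row 12.630–23.293 (AQI 51–100). (100−51)·(21.780−12.630)/(23.293−12.630) + 51 = 49·9.150/10.663 + 51 ≈ 93.05 → 93.
PM2.5 322.619: bracket 285.826–351.158 → index 151–200; slope 49/65.332, offset 36.793.
AQI = 151 + 49/65.332·36.793 ≈ 178.60 ⇒ 179.
O₃: row 0.15681–0.22758 (AQI 101–150). (150−101)·(0.17804−0.15681)/(0.22758−0.15681) + 101 = 49·0.02123/0.07077 + 101 ≈ 115.70 → 116.
PM10: row 425–604 (AQI 301–500). (500−301)·(592−425)/(604−425) + 301 = 199·167/179 + 301 ≈ 486.66 → 487.
NO₂: row 680.7–895.5 (AQI 101–150). (150−101)·(698.7−680.7)/(895.5−680.7) + 101 = 49·18.0/214.8 + 101 ≈ 105.11 → 105.
Sub-indices: CO→93, PM2.5→179, O₃→116, PM10→487, NO₂→105. Overall AQI = max = 487; dominant pollutant is PM10.
AQI 487: Hazardous.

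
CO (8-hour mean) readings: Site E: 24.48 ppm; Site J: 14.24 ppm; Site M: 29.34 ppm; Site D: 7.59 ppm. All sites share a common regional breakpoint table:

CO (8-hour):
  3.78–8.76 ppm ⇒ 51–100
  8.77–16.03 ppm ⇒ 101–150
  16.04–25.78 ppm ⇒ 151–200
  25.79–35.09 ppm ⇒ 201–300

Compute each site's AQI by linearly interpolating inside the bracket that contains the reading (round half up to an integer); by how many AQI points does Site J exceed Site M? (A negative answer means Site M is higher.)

-101

Site E: 24.48 ∈ [16.04, 25.78] ↔ index [151, 200].
151 + (24.48−16.04)·(200−151)/(25.78−16.04) = 151 + 8.44·49/9.74 ≈ 193.46, so AQI = 193.
Site J 14.24: bracket 8.77–16.03 → index 101–150; slope 49/7.26, offset 5.47.
AQI = 101 + 49/7.26·5.47 ≈ 137.92 ⇒ 138.
Site M: row 25.79–35.09 (AQI 201–300). (300−201)·(29.34−25.79)/(35.09−25.79) + 201 = 99·3.55/9.30 + 201 ≈ 238.79 → 239.
Site D 7.59: bracket 3.78–8.76 → index 51–100; slope 49/4.98, offset 3.81.
AQI = 51 + 49/4.98·3.81 ≈ 88.49 ⇒ 88.
AQIs: Site E=193, Site J=138, Site M=239, Site D=88. Site J (138) − Site M (239) = -101.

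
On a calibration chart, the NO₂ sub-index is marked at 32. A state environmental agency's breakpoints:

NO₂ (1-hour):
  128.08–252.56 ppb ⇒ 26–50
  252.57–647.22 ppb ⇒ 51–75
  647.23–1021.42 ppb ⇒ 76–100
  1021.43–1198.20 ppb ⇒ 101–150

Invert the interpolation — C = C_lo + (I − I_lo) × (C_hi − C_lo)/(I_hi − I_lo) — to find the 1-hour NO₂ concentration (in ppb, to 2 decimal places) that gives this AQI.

159.20

AQI 32 lies in the 26–50 band, which corresponds to 128.08–252.56 ppb.
C = 128.08 + (32−26)×(252.56−128.08)/(50−26) = 128.08 + 6×124.48/24 ≈ 159.2000 ppb → 159.20 ppb to 2 dp.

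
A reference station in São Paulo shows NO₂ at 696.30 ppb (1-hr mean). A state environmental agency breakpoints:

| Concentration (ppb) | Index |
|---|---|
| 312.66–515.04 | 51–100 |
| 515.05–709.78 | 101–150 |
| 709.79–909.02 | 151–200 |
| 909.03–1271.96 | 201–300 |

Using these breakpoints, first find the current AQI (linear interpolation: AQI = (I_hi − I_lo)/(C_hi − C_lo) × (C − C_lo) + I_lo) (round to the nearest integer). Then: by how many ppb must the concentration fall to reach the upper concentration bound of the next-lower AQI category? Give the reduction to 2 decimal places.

NO₂: 696.30 ∈ [515.05, 709.78] ↔ index [101, 150].
101 + (696.30−515.05)·(150−101)/(709.78−515.05) = 101 + 181.25·49/194.73 ≈ 146.61, so AQI = 147.
Current AQI 147 is in the Unhealthy for Sensitive Groups range (101–150). The next-lower category tops out at AQI 100, whose upper concentration bound is 515.04 ppb.
Reduction needed = 696.30 − 515.04 = 181.26 ppb.

181.26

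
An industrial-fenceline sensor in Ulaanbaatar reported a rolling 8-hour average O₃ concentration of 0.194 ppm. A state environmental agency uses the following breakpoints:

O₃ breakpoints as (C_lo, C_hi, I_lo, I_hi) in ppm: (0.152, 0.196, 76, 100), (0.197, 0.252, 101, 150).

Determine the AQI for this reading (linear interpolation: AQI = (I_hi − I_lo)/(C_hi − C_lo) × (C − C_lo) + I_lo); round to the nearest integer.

O₃ 0.194: bracket 0.152–0.196 → index 76–100; slope 24/0.044, offset 0.042.
AQI = 76 + 24/0.044·0.042 ≈ 98.91 ⇒ 99.

99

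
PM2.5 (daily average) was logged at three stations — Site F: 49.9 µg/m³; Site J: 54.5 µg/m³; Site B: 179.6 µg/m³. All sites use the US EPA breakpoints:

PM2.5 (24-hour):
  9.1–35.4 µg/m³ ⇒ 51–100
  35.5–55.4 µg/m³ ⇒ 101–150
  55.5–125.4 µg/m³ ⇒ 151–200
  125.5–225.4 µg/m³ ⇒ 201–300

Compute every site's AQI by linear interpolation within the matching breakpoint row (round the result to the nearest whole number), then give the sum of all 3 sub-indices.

Site F: 49.9 lies in 35.5–55.4, so I_lo=101, I_hi=150, C_lo=35.5, C_hi=55.4.
(150−101)/(55.4−35.5) × (49.9−35.5) + 101 = 49/19.9 × 14.4 + 101 ≈ 136.46 → 136.
Site J: 54.5 lies in 35.5–55.4, so I_lo=101, I_hi=150, C_lo=35.5, C_hi=55.4.
(150−101)/(55.4−35.5) × (54.5−35.5) + 101 = 49/19.9 × 19.0 + 101 ≈ 147.78 → 148.
Site B: row 125.5–225.4 (AQI 201–300). (300−201)·(179.6−125.5)/(225.4−125.5) + 201 = 99·54.1/99.9 + 201 ≈ 254.61 → 255.
AQIs: Site F=136, Site J=148, Site B=255. Sum = 136 + 148 + 255 = 539.

539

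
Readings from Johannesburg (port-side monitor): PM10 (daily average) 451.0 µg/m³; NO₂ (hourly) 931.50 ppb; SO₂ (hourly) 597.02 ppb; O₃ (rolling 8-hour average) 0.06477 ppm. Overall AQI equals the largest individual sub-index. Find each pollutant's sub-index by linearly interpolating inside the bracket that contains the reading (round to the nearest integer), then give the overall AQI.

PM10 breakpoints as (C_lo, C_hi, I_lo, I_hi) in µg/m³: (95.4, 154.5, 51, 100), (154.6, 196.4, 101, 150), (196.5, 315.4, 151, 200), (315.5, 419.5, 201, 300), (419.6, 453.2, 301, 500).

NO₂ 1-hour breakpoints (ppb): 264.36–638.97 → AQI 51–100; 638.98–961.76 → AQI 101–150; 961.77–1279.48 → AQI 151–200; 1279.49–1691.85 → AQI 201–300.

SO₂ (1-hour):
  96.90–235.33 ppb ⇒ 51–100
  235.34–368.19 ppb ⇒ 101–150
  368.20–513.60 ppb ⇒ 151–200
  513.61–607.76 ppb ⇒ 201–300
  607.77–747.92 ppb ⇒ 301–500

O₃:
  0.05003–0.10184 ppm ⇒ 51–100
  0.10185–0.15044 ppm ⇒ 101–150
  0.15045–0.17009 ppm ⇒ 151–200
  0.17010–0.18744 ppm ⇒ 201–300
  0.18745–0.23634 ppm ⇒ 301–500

PM10: 451.0 lies in 419.6–453.2, so I_lo=301, I_hi=500, C_lo=419.6, C_hi=453.2.
(500−301)/(453.2−419.6) × (451.0−419.6) + 301 = 199/33.6 × 31.4 + 301 ≈ 486.97 → 487.
NO₂: 931.50 lies in 638.98–961.76, so I_lo=101, I_hi=150, C_lo=638.98, C_hi=961.76.
(150−101)/(961.76−638.98) × (931.50−638.98) + 101 = 49/322.78 × 292.52 + 101 ≈ 145.41 → 145.
SO₂: 597.02 ∈ [513.61, 607.76] ↔ index [201, 300].
201 + (597.02−513.61)·(300−201)/(607.76−513.61) = 201 + 83.41·99/94.15 ≈ 288.71, so AQI = 289.
O₃: row 0.05003–0.10184 (AQI 51–100). (100−51)·(0.06477−0.05003)/(0.10184−0.05003) + 51 = 49·0.01474/0.05181 + 51 ≈ 64.94 → 65.
Sub-indices: PM10→487, NO₂→145, SO₂→289, O₃→65. Overall AQI = max = 487; dominant pollutant is PM10.

487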